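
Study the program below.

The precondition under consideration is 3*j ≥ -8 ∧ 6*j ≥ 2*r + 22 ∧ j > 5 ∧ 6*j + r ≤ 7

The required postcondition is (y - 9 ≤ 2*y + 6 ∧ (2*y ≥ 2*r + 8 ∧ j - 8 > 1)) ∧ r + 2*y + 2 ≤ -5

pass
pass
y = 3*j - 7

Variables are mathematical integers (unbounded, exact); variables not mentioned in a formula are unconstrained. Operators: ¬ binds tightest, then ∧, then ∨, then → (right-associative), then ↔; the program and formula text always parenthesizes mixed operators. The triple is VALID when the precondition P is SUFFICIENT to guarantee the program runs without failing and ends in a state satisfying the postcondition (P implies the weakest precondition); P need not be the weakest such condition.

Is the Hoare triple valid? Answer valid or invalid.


Working backward. After the program, the postcondition (y - 9 ≤ 2*y + 6 ∧ (2*y ≥ 2*r + 8 ∧ j - 8 > 1)) ∧ r + 2*y + 2 ≤ -5 must hold; in canonical form it is y ≥ -15 ∧ 2*y ≥ 2*r + 8 ∧ j > 9 ∧ r + 2*y ≤ -7.
Before y := 3*j - 7: 3*j ≥ -8 ∧ 6*j ≥ 2*r + 22 ∧ j > 9 ∧ 6*j + r ≤ 7
Before skip: 3*j ≥ -8 ∧ 6*j ≥ 2*r + 22 ∧ j > 9 ∧ 6*j + r ≤ 7
Before skip: 3*j ≥ -8 ∧ 6*j ≥ 2*r + 22 ∧ j > 9 ∧ 6*j + r ≤ 7
The weakest precondition is 3*j ≥ -8 ∧ 6*j ≥ 2*r + 22 ∧ j > 9 ∧ 6*j + r ≤ 7.
Check whether 3*j ≥ -8 ∧ 6*j ≥ 2*r + 22 ∧ j > 5 ∧ 6*j + r ≤ 7 implies it.
Countermodel: at the initial state j = 6, r = -29, the precondition holds but the weakest precondition fails.
Answer: invalid


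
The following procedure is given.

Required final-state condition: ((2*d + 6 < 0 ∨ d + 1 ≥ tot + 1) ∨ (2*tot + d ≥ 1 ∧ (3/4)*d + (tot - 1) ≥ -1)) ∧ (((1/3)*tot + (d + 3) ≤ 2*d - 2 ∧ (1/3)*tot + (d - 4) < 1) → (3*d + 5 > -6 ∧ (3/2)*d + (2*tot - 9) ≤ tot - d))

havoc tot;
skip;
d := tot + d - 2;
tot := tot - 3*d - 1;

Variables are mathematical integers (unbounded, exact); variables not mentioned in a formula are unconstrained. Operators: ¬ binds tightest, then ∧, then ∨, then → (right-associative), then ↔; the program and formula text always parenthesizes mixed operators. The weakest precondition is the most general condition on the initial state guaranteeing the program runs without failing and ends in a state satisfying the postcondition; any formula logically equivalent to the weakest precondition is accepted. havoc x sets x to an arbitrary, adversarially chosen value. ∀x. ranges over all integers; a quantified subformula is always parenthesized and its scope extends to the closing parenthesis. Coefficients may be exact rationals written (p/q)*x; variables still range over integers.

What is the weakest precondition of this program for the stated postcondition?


Working backward. After the program, the postcondition ((2*d + 6 < 0 ∨ d + 1 ≥ tot + 1) ∨ (2*tot + d ≥ 1 ∧ (3/4)*d + (tot - 1) ≥ -1)) ∧ (((1/3)*tot + (d + 3) ≤ 2*d - 2 ∧ (1/3)*tot + (d - 4) < 1) → (3*d + 5 > -6 ∧ (3/2)*d + (2*tot - 9) ≤ tot - d)) must hold; in canonical form it is (2*d < -6 ∨ d ≥ tot ∨ (d + 2*tot ≥ 1 ∧ (3/4)*d + tot ≥ 0)) ∧ (((1/3)*tot ≤ d - 5 ∧ d + (1/3)*tot < 5) → (3*d > -11 ∧ (5/2)*d + tot ≤ 9)).
Before tot := tot - 3*d - 1: (2*d < -6 ∨ 4*d ≥ tot - 1 ∨ (2*tot ≥ 5*d + 3 ∧ tot ≥ (9/4)*d + 1)) ∧ (((1/3)*tot ≤ 2*d - 14/3 ∧ (1/3)*tot < 16/3) → (3*d > -11 ∧ tot ≤ (1/2)*d + 10))
Before d := tot + d - 2: (2*d + 2*tot < -2 ∨ 4*d + 3*tot ≥ 7 ∨ (5*d + 3*tot ≤ 7 ∧ (9/4)*d + (5/4)*tot ≤ 7/2)) ∧ ((2*d + (5/3)*tot ≥ 26/3 ∧ (1/3)*tot < 16/3) → (3*d + 3*tot > -5 ∧ (1/2)*tot ≤ (1/2)*d + 9))
Before skip: (2*d + 2*tot < -2 ∨ 4*d + 3*tot ≥ 7 ∨ (5*d + 3*tot ≤ 7 ∧ (9/4)*d + (5/4)*tot ≤ 7/2)) ∧ ((2*d + (5/3)*tot ≥ 26/3 ∧ (1/3)*tot < 16/3) → (3*d + 3*tot > -5 ∧ (1/2)*tot ≤ (1/2)*d + 9))
Before havoc tot: ∀tot_1. ((2*d + 2*tot_1 < -2 ∨ 4*d + 3*tot_1 ≥ 7 ∨ (5*d + 3*tot_1 ≤ 7 ∧ (9/4)*d + (5/4)*tot_1 ≤ 7/2)) ∧ ((2*d + (5/3)*tot_1 ≥ 26/3 ∧ (1/3)*tot_1 < 16/3) → (3*d + 3*tot_1 > -5 ∧ (1/2)*tot_1 ≤ (1/2)*d + 9)))
Answer: WP = ∀tot_1. ((2*d + 2*tot_1 < -2 ∨ 4*d + 3*tot_1 ≥ 7 ∨ (5*d + 3*tot_1 ≤ 7 ∧ (9/4)*d + (5/4)*tot_1 ≤ 7/2)) ∧ ((2*d + (5/3)*tot_1 ≥ 26/3 ∧ (1/3)*tot_1 < 16/3) → (3*d + 3*tot_1 > -5 ∧ (1/2)*tot_1 ≤ (1/2)*d + 9)))


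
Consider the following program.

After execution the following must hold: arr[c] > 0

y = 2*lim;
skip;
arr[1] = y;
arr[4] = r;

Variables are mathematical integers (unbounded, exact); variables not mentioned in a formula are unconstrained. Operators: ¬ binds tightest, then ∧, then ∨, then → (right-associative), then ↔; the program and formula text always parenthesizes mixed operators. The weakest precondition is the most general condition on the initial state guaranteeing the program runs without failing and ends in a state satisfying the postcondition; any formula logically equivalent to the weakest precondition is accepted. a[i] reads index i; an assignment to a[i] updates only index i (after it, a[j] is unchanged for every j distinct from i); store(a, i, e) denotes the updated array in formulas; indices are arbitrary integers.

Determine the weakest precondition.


Working backward. After the program, arr[c] > 0 must hold.
Before arr[4] := r: store(arr, 4, r)[c] > 0
Before arr[1] := y: store(store(arr, 1, y), 4, r)[c] > 0
Before skip: store(store(arr, 1, y), 4, r)[c] > 0
Before y := 2*lim: store(store(arr, 1, 2*lim), 4, r)[c] > 0
Answer: WP = store(store(arr, 1, 2*lim), 4, r)[c] > 0


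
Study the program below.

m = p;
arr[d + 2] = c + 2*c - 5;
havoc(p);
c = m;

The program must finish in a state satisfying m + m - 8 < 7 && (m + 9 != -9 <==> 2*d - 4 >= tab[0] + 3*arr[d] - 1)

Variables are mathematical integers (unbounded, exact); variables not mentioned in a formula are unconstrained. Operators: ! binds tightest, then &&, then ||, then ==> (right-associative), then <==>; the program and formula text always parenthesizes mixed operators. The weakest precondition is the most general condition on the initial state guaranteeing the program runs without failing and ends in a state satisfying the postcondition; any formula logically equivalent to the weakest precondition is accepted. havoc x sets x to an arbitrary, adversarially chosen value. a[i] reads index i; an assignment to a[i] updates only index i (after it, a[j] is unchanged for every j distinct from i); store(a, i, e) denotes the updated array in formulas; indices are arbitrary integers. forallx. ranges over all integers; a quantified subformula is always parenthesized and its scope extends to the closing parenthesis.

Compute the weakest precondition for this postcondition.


Working backward. After the program, the postcondition m + m - 8 < 7 && (m + 9 != -9 <==> 2*d - 4 >= tab[0] + 3*arr[d] - 1) must hold; in canonical form it is 2*m < 15 && (m != -18 <==> 2*d >= 3*arr[d] + tab[0] + 3).
Before c := m: 2*m < 15 && (m != -18 <==> 2*d >= 3*arr[d] + tab[0] + 3)
Before havoc p: 2*m < 15 && (m != -18 <==> 2*d >= 3*arr[d] + tab[0] + 3)
Before arr[d + 2] := c + 2*c - 5: 2*m < 15 && (m != -18 <==> 2*d >= tab[0] + 3*store(arr, d + 2, 3*c - 5)[d] + 3)
Before m := p: 2*p < 15 && (p != -18 <==> 2*d >= tab[0] + 3*store(arr, d + 2, 3*c - 5)[d] + 3)
Answer: WP = 2*p < 15 && (p != -18 <==> 2*d >= tab[0] + 3*store(arr, d + 2, 3*c - 5)[d] + 3)


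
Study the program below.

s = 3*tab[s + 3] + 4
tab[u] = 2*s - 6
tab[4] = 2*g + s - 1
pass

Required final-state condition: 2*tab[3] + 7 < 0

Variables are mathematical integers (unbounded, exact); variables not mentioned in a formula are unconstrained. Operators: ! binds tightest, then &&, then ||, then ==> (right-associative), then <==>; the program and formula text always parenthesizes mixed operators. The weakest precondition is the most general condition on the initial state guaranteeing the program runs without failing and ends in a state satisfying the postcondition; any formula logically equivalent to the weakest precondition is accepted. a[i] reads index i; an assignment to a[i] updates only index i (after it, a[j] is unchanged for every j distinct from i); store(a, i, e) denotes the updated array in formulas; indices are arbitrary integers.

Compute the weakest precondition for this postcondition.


Working backward. After the program, the postcondition 2*tab[3] + 7 < 0 must hold; in canonical form it is 2*tab[3] < -7.
Before skip: 2*tab[3] < -7
Before tab[4] := 2*g + s - 1: 2*tab[3] < -7
Before tab[u] := 2*s - 6: 2*store(tab, u, 2*s - 6)[3] < -7
Before s := 3*tab[s + 3] + 4: 2*store(tab, u, 6*tab[s + 3] + 2)[3] < -7
Answer: WP = 2*store(tab, u, 6*tab[s + 3] + 2)[3] < -7


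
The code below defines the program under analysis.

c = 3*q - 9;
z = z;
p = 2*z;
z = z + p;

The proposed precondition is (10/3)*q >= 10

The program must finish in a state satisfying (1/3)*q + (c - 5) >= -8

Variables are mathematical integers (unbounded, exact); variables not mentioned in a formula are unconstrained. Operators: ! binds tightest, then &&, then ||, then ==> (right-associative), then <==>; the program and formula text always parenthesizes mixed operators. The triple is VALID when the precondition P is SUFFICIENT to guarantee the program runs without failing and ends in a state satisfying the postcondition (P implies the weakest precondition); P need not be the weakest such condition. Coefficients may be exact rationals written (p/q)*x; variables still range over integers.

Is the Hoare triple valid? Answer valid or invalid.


Working backward. After the program, the postcondition (1/3)*q + (c - 5) >= -8 must hold; in canonical form it is c + (1/3)*q >= -3.
Before z := z + p: c + (1/3)*q >= -3
Before p := 2*z: c + (1/3)*q >= -3
Before z := z: c + (1/3)*q >= -3
Before c := 3*q - 9: (10/3)*q >= 6
The weakest precondition is (10/3)*q >= 6.
Check whether (10/3)*q >= 10 implies it.
Every state satisfying the precondition satisfies the weakest precondition: the implication holds.
Answer: valid


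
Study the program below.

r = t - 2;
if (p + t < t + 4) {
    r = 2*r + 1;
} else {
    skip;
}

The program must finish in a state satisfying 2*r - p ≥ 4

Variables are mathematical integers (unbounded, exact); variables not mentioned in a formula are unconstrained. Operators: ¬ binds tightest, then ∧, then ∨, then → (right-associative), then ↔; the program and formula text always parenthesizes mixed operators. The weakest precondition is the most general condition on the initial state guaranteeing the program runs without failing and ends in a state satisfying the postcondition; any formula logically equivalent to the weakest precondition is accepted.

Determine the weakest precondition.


Working backward. After the program, the postcondition 2*r - p ≥ 4 must hold; in canonical form it is 2*r ≥ p + 4.
Then branch requires 4*r ≥ p + 2; else branch requires 2*r ≥ p + 4.
Before the if: (p < 4 → 4*r ≥ p + 2) ∧ ((¬(p < 4)) → 2*r ≥ p + 4)
Before r := t - 2: (p < 4 → 4*t ≥ p + 10) ∧ ((¬(p < 4)) → 2*t ≥ p + 8)
Answer: WP = (p < 4 → 4*t ≥ p + 10) ∧ ((¬(p < 4)) → 2*t ≥ p + 8)


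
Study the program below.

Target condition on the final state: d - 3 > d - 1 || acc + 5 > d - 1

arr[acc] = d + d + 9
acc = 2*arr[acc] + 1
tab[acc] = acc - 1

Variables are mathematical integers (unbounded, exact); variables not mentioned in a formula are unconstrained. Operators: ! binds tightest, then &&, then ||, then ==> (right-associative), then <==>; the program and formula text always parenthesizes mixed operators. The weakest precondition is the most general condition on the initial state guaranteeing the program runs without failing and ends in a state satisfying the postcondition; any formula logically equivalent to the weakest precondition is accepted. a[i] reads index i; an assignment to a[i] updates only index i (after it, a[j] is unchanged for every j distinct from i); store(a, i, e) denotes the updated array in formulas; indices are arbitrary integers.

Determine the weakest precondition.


Working backward. After the program, the postcondition d - 3 > d - 1 || acc + 5 > d - 1 must hold; in canonical form it is acc > d - 6.
Before tab[acc] := acc - 1: acc > d - 6
Before acc := 2*arr[acc] + 1: 2*arr[acc] > d - 7
Before arr[acc] := d + d + 9: 2*store(arr, acc, 2*d + 9)[acc] > d - 7
Answer: WP = 2*store(arr, acc, 2*d + 9)[acc] > d - 7


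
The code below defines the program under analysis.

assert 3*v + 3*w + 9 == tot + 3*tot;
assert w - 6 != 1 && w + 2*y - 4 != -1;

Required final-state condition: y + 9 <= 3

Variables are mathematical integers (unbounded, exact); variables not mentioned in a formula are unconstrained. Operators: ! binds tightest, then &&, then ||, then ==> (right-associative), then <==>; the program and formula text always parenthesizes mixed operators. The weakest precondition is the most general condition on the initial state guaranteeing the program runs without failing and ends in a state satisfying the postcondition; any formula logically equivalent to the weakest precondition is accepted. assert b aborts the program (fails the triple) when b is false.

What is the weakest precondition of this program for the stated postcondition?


Working backward. After the program, the postcondition y + 9 <= 3 must hold; in canonical form it is y <= -6.
Before assert w - 6 != 1 && w + 2*y - 4 != -1: w != 7 && w + 2*y != 3 && y <= -6
Before assert 3*v + 3*w + 9 == tot + 3*tot: 3*v + 3*w == 4*tot - 9 && w != 7 && w + 2*y != 3 && y <= -6
Answer: WP = 3*v + 3*w == 4*tot - 9 && w != 7 && w + 2*y != 3 && y <= -6


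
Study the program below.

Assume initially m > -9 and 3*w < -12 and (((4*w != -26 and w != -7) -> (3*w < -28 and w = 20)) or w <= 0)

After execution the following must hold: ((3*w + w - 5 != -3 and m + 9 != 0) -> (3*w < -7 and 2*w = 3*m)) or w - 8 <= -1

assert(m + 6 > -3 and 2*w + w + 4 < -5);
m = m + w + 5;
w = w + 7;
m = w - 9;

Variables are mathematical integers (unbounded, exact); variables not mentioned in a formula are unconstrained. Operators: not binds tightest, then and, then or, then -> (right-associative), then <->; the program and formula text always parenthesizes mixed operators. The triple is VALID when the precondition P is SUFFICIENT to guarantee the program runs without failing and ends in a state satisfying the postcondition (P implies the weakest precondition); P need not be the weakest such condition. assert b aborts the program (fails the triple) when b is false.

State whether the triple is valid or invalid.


Working backward. After the program, the postcondition ((3*w + w - 5 != -3 and m + 9 != 0) -> (3*w < -7 and 2*w = 3*m)) or w - 8 <= -1 must hold; in canonical form it is ((4*w != 2 and m != -9) -> (3*w < -7 and 2*w = 3*m)) or w <= 7.
Before m := w - 9: ((4*w != 2 and w != 0) -> (3*w < -7 and w = 27)) or w <= 7
Before w := w + 7: ((4*w != -26 and w != -7) -> (3*w < -28 and w = 20)) or w <= 0
Before m := m + w + 5: ((4*w != -26 and w != -7) -> (3*w < -28 and w = 20)) or w <= 0
Before assert m + 6 > -3 and 2*w + w + 4 < -5: m > -9 and 3*w < -9 and (((4*w != -26 and w != -7) -> (3*w < -28 and w = 20)) or w <= 0)
The weakest precondition is m > -9 and 3*w < -9 and (((4*w != -26 and w != -7) -> (3*w < -28 and w = 20)) or w <= 0).
Check whether m > -9 and 3*w < -12 and (((4*w != -26 and w != -7) -> (3*w < -28 and w = 20)) or w <= 0) implies it.
Every state satisfying the precondition satisfies the weakest precondition: the implication holds.
Answer: valid


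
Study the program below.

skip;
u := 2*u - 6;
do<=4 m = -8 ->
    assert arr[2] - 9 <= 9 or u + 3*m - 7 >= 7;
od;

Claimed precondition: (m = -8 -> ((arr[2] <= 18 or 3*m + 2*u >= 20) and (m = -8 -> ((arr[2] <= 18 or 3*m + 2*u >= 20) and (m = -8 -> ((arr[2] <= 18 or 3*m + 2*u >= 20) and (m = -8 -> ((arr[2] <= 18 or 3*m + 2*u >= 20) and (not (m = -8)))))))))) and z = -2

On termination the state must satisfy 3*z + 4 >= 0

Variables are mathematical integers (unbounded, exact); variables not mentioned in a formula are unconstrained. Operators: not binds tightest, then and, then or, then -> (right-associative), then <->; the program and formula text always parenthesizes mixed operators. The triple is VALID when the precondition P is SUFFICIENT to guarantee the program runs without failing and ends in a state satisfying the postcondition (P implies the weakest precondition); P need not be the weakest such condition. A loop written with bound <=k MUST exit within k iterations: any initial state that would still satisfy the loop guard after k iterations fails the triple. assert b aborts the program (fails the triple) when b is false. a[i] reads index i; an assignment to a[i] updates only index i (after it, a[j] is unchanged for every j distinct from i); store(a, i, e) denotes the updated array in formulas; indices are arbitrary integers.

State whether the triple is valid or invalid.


Working backward. After the program, the postcondition 3*z + 4 >= 0 must hold; in canonical form it is 3*z >= -4.
Before the loop (bound <=4), unroll the exhaustion recursion (WP_0 = exit-now case; WP_j = one more guarded iteration, up to j = 4):
  WP_0: (not (m = -8)) and 3*z >= -4
  WP_1: (m = -8 -> ((arr[2] <= 18 or 3*m + u >= 14) and (not (m = -8)) and 3*z >= -4)) and ((not (m = -8)) -> 3*z >= -4)
  WP_2: (m = -8 -> ((arr[2] <= 18 or 3*m + u >= 14) and (m = -8 -> ((arr[2] <= 18 or 3*m + u >= 14) and (not (m = -8)) and 3*z >= -4)) and ((not (m = -8)) -> 3*z >= -4))) and ((not (m = -8)) -> 3*z >= -4)
  WP_3: (m = -8 -> ((arr[2] <= 18 or 3*m + u >= 14) and (m = -8 -> ((arr[2] <= 18 or 3*m + u >= 14) and (m = -8 -> ((arr[2] <= 18 or 3*m + u >= 14) and (not (m = -8)) and 3*z >= -4)) and ((not (m = -8)) -> 3*z >= -4))) and ((not (m = -8)) -> 3*z >= -4))) and ((not (m = -8)) -> 3*z >= -4)
  WP_4: (m = -8 -> ((arr[2] <= 18 or 3*m + u >= 14) and (m = -8 -> ((arr[2] <= 18 or 3*m + u >= 14) and (m = -8 -> ((arr[2] <= 18 or 3*m + u >= 14) and (m = -8 -> ((arr[2] <= 18 or 3*m + u >= 14) and (not (m = -8)) and 3*z >= -4)) and ((not (m = -8)) -> 3*z >= -4))) and ((not (m = -8)) -> 3*z >= -4))) and ((not (m = -8)) -> 3*z >= -4))) and ((not (m = -8)) -> 3*z >= -4)
So before the loop: (m = -8 -> ((arr[2] <= 18 or 3*m + u >= 14) and (m = -8 -> ((arr[2] <= 18 or 3*m + u >= 14) and (m = -8 -> ((arr[2] <= 18 or 3*m + u >= 14) and (m = -8 -> ((arr[2] <= 18 or 3*m + u >= 14) and (not (m = -8)) and 3*z >= -4)) and ((not (m = -8)) -> 3*z >= -4))) and ((not (m = -8)) -> 3*z >= -4))) and ((not (m = -8)) -> 3*z >= -4))) and ((not (m = -8)) -> 3*z >= -4)
Before u := 2*u - 6: (m = -8 -> ((arr[2] <= 18 or 3*m + 2*u >= 20) and (m = -8 -> ((arr[2] <= 18 or 3*m + 2*u >= 20) and (m = -8 -> ((arr[2] <= 18 or 3*m + 2*u >= 20) and (m = -8 -> ((arr[2] <= 18 or 3*m + 2*u >= 20) and (not (m = -8)) and 3*z >= -4)) and ((not (m = -8)) -> 3*z >= -4))) and ((not (m = -8)) -> 3*z >= -4))) and ((not (m = -8)) -> 3*z >= -4))) and ((not (m = -8)) -> 3*z >= -4)
Before skip: (m = -8 -> ((arr[2] <= 18 or 3*m + 2*u >= 20) and (m = -8 -> ((arr[2] <= 18 or 3*m + 2*u >= 20) and (m = -8 -> ((arr[2] <= 18 or 3*m + 2*u >= 20) and (m = -8 -> ((arr[2] <= 18 or 3*m + 2*u >= 20) and (not (m = -8)) and 3*z >= -4)) and ((not (m = -8)) -> 3*z >= -4))) and ((not (m = -8)) -> 3*z >= -4))) and ((not (m = -8)) -> 3*z >= -4))) and ((not (m = -8)) -> 3*z >= -4)
The weakest precondition is (m = -8 -> ((arr[2] <= 18 or 3*m + 2*u >= 20) and (m = -8 -> ((arr[2] <= 18 or 3*m + 2*u >= 20) and (m = -8 -> ((arr[2] <= 18 or 3*m + 2*u >= 20) and (m = -8 -> ((arr[2] <= 18 or 3*m + 2*u >= 20) and (not (m = -8)) and 3*z >= -4)) and ((not (m = -8)) -> 3*z >= -4))) and ((not (m = -8)) -> 3*z >= -4))) and ((not (m = -8)) -> 3*z >= -4))) and ((not (m = -8)) -> 3*z >= -4).
Check whether (m = -8 -> ((arr[2] <= 18 or 3*m + 2*u >= 20) and (m = -8 -> ((arr[2] <= 18 or 3*m + 2*u >= 20) and (m = -8 -> ((arr[2] <= 18 or 3*m + 2*u >= 20) and (m = -8 -> ((arr[2] <= 18 or 3*m + 2*u >= 20) and (not (m = -8)))))))))) and z = -2 implies it.
Countermodel: at the initial state arr = {[2] = 0, elsewhere 0}, m = -7, u = 0, z = -2, the precondition holds but the weakest precondition fails.
Answer: invalid


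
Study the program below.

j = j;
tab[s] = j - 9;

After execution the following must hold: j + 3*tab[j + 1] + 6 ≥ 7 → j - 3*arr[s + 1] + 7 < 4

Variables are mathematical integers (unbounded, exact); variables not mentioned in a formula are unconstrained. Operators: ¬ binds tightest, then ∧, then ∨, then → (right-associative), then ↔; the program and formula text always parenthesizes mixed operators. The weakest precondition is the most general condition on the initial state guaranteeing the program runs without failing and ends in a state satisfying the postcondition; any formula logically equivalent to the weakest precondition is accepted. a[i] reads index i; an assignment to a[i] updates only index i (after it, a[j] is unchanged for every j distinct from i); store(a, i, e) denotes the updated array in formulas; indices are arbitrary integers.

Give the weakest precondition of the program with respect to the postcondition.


Working backward. After the program, the postcondition j + 3*tab[j + 1] + 6 ≥ 7 → j - 3*arr[s + 1] + 7 < 4 must hold; in canonical form it is 3*tab[j + 1] + j ≥ 1 → j < 3*arr[s + 1] - 3.
Before tab[s] := j - 9: 3*store(tab, s, j - 9)[j + 1] + j ≥ 1 → j < 3*arr[s + 1] - 3
Before j := j: 3*store(tab, s, j - 9)[j + 1] + j ≥ 1 → j < 3*arr[s + 1] - 3
Answer: WP = 3*store(tab, s, j - 9)[j + 1] + j ≥ 1 → j < 3*arr[s + 1] - 3


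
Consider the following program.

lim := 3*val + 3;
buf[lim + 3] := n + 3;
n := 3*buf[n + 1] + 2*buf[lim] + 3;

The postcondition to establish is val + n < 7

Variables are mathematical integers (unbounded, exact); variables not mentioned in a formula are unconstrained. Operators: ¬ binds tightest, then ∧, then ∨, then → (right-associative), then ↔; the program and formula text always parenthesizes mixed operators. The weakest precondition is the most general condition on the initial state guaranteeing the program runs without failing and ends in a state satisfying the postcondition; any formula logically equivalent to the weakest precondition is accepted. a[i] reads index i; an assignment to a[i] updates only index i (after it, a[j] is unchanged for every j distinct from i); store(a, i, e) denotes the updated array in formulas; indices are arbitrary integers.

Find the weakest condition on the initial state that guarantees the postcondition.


Working backward. After the program, the postcondition val + n < 7 must hold; in canonical form it is n + val < 7.
Before n := 3*buf[n + 1] + 2*buf[lim] + 3: 3*buf[n + 1] + 2*buf[lim] + val < 4
Before buf[lim + 3] := n + 3: 3*store(buf, lim + 3, n + 3)[n + 1] + 2*store(buf, lim + 3, n + 3)[lim] + val < 4
Before lim := 3*val + 3: 2*store(buf, 3*val + 6, n + 3)[3*val + 3] + 3*store(buf, 3*val + 6, n + 3)[n + 1] + val < 4
Answer: WP = 2*store(buf, 3*val + 6, n + 3)[3*val + 3] + 3*store(buf, 3*val + 6, n + 3)[n + 1] + val < 4


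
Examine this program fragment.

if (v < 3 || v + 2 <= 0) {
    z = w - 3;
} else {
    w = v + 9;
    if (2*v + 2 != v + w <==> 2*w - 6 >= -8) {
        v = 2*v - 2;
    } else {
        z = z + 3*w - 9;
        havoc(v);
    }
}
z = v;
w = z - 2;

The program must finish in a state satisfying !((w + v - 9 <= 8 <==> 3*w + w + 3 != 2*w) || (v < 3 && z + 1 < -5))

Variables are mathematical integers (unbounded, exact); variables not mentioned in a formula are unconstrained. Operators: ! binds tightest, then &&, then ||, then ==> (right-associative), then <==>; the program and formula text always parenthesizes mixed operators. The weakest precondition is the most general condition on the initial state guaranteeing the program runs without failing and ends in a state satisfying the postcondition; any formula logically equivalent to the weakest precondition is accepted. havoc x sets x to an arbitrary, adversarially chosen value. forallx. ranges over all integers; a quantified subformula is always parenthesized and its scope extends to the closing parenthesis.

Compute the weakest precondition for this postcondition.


Working backward. After the program, the postcondition !((w + v - 9 <= 8 <==> 3*w + w + 3 != 2*w) || (v < 3 && z + 1 < -5)) must hold; in canonical form it is !((v + w <= 17 <==> 2*w != -3) || (v < 3 && z < -6)).
Before w := z - 2: !((v + z <= 19 <==> 2*z != 1) || (v < 3 && z < -6))
Before z := v: !((2*v <= 19 <==> 2*v != 1) || (v < 3 && v < -6))
Then branch requires !((2*v <= 19 <==> 2*v != 1) || (v < 3 && v < -6)); else branch requires (2*v >= -20 ==> (!((4*v <= 23 <==> 4*v != 5) || (2*v < 5 && 2*v < -4)))) && ((!(2*v >= -20)) ==> (forall v_1. (!((2*v_1 <= 19 <==> 2*v_1 != 1) || (v_1 < 3 && v_1 < -6))))).
Before the if: ((v < 3 || v <= -2) ==> (!((2*v <= 19 <==> 2*v != 1) || (v < 3 && v < -6)))) && ((!(v < 3 || v <= -2)) ==> ((2*v >= -20 ==> (!((4*v <= 23 <==> 4*v != 5) || (2*v < 5 && 2*v < -4)))) && ((!(2*v >= -20)) ==> (forall v_1. (!((2*v_1 <= 19 <==> 2*v_1 != 1) || (v_1 < 3 && v_1 < -6)))))))
Answer: WP = ((v < 3 || v <= -2) ==> (!((2*v <= 19 <==> 2*v != 1) || (v < 3 && v < -6)))) && ((!(v < 3 || v <= -2)) ==> ((2*v >= -20 ==> (!((4*v <= 23 <==> 4*v != 5) || (2*v < 5 && 2*v < -4)))) && ((!(2*v >= -20)) ==> (forall v_1. (!((2*v_1 <= 19 <==> 2*v_1 != 1) || (v_1 < 3 && v_1 < -6)))))))


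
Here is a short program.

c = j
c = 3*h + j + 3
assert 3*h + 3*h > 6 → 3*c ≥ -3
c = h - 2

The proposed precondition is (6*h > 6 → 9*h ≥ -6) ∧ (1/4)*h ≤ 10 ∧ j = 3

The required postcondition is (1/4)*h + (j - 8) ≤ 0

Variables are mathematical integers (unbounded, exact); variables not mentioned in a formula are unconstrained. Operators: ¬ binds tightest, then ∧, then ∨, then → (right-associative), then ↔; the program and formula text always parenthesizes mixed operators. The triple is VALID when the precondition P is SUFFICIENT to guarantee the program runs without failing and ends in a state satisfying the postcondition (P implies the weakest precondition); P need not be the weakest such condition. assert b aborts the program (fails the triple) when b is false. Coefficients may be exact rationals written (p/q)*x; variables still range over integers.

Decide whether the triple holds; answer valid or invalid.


Working backward. After the program, the postcondition (1/4)*h + (j - 8) ≤ 0 must hold; in canonical form it is (1/4)*h + j ≤ 8.
Before c := h - 2: (1/4)*h + j ≤ 8
Before assert 3*h + 3*h > 6 → 3*c ≥ -3: (6*h > 6 → 3*c ≥ -3) ∧ (1/4)*h + j ≤ 8
Before c := 3*h + j + 3: (6*h > 6 → 9*h + 3*j ≥ -12) ∧ (1/4)*h + j ≤ 8
Before c := j: (6*h > 6 → 9*h + 3*j ≥ -12) ∧ (1/4)*h + j ≤ 8
The weakest precondition is (6*h > 6 → 9*h + 3*j ≥ -12) ∧ (1/4)*h + j ≤ 8.
Check whether (6*h > 6 → 9*h ≥ -6) ∧ (1/4)*h ≤ 10 ∧ j = 3 implies it.
Countermodel: at the initial state h = 21, j = 3, the precondition holds but the weakest precondition fails.
Answer: invalid


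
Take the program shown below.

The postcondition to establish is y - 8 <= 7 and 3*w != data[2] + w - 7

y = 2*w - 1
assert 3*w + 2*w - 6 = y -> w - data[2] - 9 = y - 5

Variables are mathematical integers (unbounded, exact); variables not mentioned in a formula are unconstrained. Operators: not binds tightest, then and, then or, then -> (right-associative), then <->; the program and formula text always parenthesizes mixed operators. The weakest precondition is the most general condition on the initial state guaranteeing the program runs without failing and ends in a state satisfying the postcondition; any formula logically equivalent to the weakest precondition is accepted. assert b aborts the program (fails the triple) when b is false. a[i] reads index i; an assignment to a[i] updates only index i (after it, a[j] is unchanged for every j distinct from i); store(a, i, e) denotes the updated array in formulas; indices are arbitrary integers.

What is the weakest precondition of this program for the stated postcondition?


Working backward. After the program, the postcondition y - 8 <= 7 and 3*w != data[2] + w - 7 must hold; in canonical form it is y <= 15 and 2*w != data[2] - 7.
Before assert 3*w + 2*w - 6 = y -> w - data[2] - 9 = y - 5: (5*w = y + 6 -> w = data[2] + y + 4) and y <= 15 and 2*w != data[2] - 7
Before y := 2*w - 1: (3*w = 5 -> data[2] + w = -3) and 2*w <= 16 and 2*w != data[2] - 7
Answer: WP = (3*w = 5 -> data[2] + w = -3) and 2*w <= 16 and 2*w != data[2] - 7


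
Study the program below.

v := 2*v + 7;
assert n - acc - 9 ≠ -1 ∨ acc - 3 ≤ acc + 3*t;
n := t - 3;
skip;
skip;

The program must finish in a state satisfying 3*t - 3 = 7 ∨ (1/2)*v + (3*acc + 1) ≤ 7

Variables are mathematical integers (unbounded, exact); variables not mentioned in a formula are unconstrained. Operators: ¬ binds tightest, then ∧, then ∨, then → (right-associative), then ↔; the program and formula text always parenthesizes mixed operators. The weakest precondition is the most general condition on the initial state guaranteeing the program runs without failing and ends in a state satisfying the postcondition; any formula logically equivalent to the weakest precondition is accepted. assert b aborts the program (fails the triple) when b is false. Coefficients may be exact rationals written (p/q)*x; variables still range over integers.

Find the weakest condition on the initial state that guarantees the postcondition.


Working backward. After the program, the postcondition 3*t - 3 = 7 ∨ (1/2)*v + (3*acc + 1) ≤ 7 must hold; in canonical form it is 3*t = 10 ∨ 3*acc + (1/2)*v ≤ 6.
Before skip: 3*t = 10 ∨ 3*acc + (1/2)*v ≤ 6
Before skip: 3*t = 10 ∨ 3*acc + (1/2)*v ≤ 6
Before n := t - 3: 3*t = 10 ∨ 3*acc + (1/2)*v ≤ 6
Before assert n - acc - 9 ≠ -1 ∨ acc - 3 ≤ acc + 3*t: (n ≠ acc + 8 ∨ 3*t ≥ -3) ∧ (3*t = 10 ∨ 3*acc + (1/2)*v ≤ 6)
Before v := 2*v + 7: (n ≠ acc + 8 ∨ 3*t ≥ -3) ∧ (3*t = 10 ∨ 3*acc + v ≤ 5/2)
Answer: WP = (n ≠ acc + 8 ∨ 3*t ≥ -3) ∧ (3*t = 10 ∨ 3*acc + v ≤ 5/2)


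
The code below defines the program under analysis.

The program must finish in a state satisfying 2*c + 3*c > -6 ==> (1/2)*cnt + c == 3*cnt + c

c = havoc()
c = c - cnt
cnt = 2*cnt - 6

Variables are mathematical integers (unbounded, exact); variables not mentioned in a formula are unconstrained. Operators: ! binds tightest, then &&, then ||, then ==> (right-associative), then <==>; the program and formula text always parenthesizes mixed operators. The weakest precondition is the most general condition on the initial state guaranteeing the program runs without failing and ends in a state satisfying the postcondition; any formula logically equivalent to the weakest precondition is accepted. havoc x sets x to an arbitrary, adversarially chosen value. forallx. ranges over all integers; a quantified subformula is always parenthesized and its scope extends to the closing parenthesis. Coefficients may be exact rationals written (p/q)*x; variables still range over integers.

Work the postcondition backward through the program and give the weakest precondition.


Working backward. After the program, the postcondition 2*c + 3*c > -6 ==> (1/2)*cnt + c == 3*cnt + c must hold; in canonical form it is 5*c > -6 ==> (5/2)*cnt == 0.
Before cnt := 2*cnt - 6: 5*c > -6 ==> 5*cnt == 15
Before c := c - cnt: 5*c > 5*cnt - 6 ==> 5*cnt == 15
Before havoc c: forall c_1. (5*c_1 > 5*cnt - 6 ==> 5*cnt == 15)
Answer: WP = forall c_1. (5*c_1 > 5*cnt - 6 ==> 5*cnt == 15)


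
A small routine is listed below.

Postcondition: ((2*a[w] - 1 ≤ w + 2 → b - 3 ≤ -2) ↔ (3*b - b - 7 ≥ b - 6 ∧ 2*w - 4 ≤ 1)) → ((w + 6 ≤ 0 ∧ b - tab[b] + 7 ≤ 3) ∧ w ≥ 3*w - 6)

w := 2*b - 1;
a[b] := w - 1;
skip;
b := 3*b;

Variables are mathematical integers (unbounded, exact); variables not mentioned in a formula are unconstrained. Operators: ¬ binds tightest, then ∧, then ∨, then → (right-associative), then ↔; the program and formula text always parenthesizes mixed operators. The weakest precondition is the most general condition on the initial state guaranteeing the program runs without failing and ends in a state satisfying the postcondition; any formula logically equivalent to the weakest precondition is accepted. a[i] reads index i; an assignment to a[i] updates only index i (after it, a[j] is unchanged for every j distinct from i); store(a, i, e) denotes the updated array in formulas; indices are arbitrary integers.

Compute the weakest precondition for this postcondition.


Working backward. After the program, the postcondition ((2*a[w] - 1 ≤ w + 2 → b - 3 ≤ -2) ↔ (3*b - b - 7 ≥ b - 6 ∧ 2*w - 4 ≤ 1)) → ((w + 6 ≤ 0 ∧ b - tab[b] + 7 ≤ 3) ∧ w ≥ 3*w - 6) must hold; in canonical form it is ((2*a[w] ≤ w + 3 → b ≤ 1) ↔ (b ≥ 1 ∧ 2*w ≤ 5)) → (w ≤ -6 ∧ b ≤ tab[b] - 4 ∧ 2*w ≤ 6).
Before b := 3*b: ((2*a[w] ≤ w + 3 → 3*b ≤ 1) ↔ (3*b ≥ 1 ∧ 2*w ≤ 5)) → (w ≤ -6 ∧ 3*b ≤ tab[3*b] - 4 ∧ 2*w ≤ 6)
Before skip: ((2*a[w] ≤ w + 3 → 3*b ≤ 1) ↔ (3*b ≥ 1 ∧ 2*w ≤ 5)) → (w ≤ -6 ∧ 3*b ≤ tab[3*b] - 4 ∧ 2*w ≤ 6)
Before a[b] := w - 1: ((2*store(a, b, w - 1)[w] ≤ w + 3 → 3*b ≤ 1) ↔ (3*b ≥ 1 ∧ 2*w ≤ 5)) → (w ≤ -6 ∧ 3*b ≤ tab[3*b] - 4 ∧ 2*w ≤ 6)
Before w := 2*b - 1: ((2*store(a, b, 2*b - 2)[2*b - 1] ≤ 2*b + 2 → 3*b ≤ 1) ↔ (3*b ≥ 1 ∧ 4*b ≤ 7)) → (2*b ≤ -5 ∧ 3*b ≤ tab[3*b] - 4 ∧ 4*b ≤ 8)
Answer: WP = ((2*store(a, b, 2*b - 2)[2*b - 1] ≤ 2*b + 2 → 3*b ≤ 1) ↔ (3*b ≥ 1 ∧ 4*b ≤ 7)) → (2*b ≤ -5 ∧ 3*b ≤ tab[3*b] - 4 ∧ 4*b ≤ 8)


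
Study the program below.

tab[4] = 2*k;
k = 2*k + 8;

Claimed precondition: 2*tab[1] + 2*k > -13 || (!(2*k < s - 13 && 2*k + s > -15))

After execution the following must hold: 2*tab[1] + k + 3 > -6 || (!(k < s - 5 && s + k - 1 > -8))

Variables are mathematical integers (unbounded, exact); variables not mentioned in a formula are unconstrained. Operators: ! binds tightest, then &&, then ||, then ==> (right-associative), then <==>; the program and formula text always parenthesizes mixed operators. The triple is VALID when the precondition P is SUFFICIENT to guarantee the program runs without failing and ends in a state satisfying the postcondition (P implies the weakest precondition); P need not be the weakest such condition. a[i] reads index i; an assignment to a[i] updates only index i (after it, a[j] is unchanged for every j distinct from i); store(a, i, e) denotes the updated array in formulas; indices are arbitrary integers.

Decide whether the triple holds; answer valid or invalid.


Working backward. After the program, the postcondition 2*tab[1] + k + 3 > -6 || (!(k < s - 5 && s + k - 1 > -8)) must hold; in canonical form it is 2*tab[1] + k > -9 || (!(k < s - 5 && k + s > -7)).
Before k := 2*k + 8: 2*tab[1] + 2*k > -17 || (!(2*k < s - 13 && 2*k + s > -15))
Before tab[4] := 2*k: 2*tab[1] + 2*k > -17 || (!(2*k < s - 13 && 2*k + s > -15))
The weakest precondition is 2*tab[1] + 2*k > -17 || (!(2*k < s - 13 && 2*k + s > -15)).
Check whether 2*tab[1] + 2*k > -13 || (!(2*k < s - 13 && 2*k + s > -15)) implies it.
Every state satisfying the precondition satisfies the weakest precondition: the implication holds.
Answer: valid


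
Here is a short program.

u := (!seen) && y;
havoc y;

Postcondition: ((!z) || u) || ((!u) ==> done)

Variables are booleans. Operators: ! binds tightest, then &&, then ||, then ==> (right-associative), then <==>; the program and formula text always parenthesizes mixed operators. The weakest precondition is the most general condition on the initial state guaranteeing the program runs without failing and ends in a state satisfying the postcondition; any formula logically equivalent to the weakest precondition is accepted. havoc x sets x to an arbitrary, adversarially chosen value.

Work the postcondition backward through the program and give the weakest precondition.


Working backward. After the program, the postcondition ((!z) || u) || ((!u) ==> done) must hold; in canonical form it is (!z) || u || ((!u) ==> done).
Before havoc y: (!z) || u || ((!u) ==> done)
Before u := (!seen) && y: (!z) || ((!seen) && y) || ((!((!seen) && y)) ==> done)
Answer: WP = (!z) || ((!seen) && y) || ((!((!seen) && y)) ==> done)


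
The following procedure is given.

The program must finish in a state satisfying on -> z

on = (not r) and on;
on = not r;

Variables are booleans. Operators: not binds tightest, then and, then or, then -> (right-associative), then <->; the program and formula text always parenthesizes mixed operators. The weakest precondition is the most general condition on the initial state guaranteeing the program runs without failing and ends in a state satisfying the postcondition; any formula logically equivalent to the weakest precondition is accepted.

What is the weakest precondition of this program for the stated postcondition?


Working backward. After the program, on -> z must hold.
Before on := not r: (not r) -> z
Before on := (not r) and on: (not r) -> z
Answer: WP = (not r) -> z


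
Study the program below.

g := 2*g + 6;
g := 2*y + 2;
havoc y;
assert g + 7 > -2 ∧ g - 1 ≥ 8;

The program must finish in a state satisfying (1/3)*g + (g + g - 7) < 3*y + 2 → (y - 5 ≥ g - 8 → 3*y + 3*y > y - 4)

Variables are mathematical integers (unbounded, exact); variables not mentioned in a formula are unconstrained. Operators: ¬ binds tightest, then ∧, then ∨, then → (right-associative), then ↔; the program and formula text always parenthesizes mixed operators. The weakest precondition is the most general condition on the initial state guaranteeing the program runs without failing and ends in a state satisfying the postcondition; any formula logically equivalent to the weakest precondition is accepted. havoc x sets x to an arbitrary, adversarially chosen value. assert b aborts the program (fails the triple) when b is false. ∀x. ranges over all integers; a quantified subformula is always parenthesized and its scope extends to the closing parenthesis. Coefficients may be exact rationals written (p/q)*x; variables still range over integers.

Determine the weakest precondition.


Working backward. After the program, the postcondition (1/3)*g + (g + g - 7) < 3*y + 2 → (y - 5 ≥ g - 8 → 3*y + 3*y > y - 4) must hold; in canonical form it is (7/3)*g < 3*y + 9 → (y ≥ g - 3 → 5*y > -4).
Before assert g + 7 > -2 ∧ g - 1 ≥ 8: g > -9 ∧ g ≥ 9 ∧ ((7/3)*g < 3*y + 9 → (y ≥ g - 3 → 5*y > -4))
Before havoc y: ∀y_1. (g > -9 ∧ g ≥ 9 ∧ ((7/3)*g < 3*y_1 + 9 → (y_1 ≥ g - 3 → 5*y_1 > -4)))
Before g := 2*y + 2: ∀y_1. (2*y > -11 ∧ 2*y ≥ 7 ∧ ((14/3)*y < 3*y_1 + 13/3 → (y_1 ≥ 2*y - 1 → 5*y_1 > -4)))
Before g := 2*g + 6: ∀y_1. (2*y > -11 ∧ 2*y ≥ 7 ∧ ((14/3)*y < 3*y_1 + 13/3 → (y_1 ≥ 2*y - 1 → 5*y_1 > -4)))
Answer: WP = ∀y_1. (2*y > -11 ∧ 2*y ≥ 7 ∧ ((14/3)*y < 3*y_1 + 13/3 → (y_1 ≥ 2*y - 1 → 5*y_1 > -4)))


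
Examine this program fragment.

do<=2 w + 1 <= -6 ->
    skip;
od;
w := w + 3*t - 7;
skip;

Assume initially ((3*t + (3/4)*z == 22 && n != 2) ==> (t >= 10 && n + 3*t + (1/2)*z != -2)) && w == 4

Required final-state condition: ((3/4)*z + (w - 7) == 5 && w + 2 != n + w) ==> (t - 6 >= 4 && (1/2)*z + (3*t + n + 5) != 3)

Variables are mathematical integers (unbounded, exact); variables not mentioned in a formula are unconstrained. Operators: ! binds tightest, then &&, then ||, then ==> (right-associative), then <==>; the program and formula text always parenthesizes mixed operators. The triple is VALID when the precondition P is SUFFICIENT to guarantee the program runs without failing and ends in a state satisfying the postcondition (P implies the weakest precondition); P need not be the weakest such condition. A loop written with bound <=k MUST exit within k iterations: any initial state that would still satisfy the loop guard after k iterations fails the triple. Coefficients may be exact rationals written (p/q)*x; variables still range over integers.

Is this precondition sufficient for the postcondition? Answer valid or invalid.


Working backward. After the program, the postcondition ((3/4)*z + (w - 7) == 5 && w + 2 != n + w) ==> (t - 6 >= 4 && (1/2)*z + (3*t + n + 5) != 3) must hold; in canonical form it is (w + (3/4)*z == 12 && n != 2) ==> (t >= 10 && n + 3*t + (1/2)*z != -2).
Before skip: (w + (3/4)*z == 12 && n != 2) ==> (t >= 10 && n + 3*t + (1/2)*z != -2)
Before w := w + 3*t - 7: (3*t + w + (3/4)*z == 19 && n != 2) ==> (t >= 10 && n + 3*t + (1/2)*z != -2)
Before the loop (bound <=2), unroll the exhaustion recursion (WP_0 = exit-now case; WP_j = one more guarded iteration, up to j = 2):
  WP_0: (!(w <= -7)) && ((3*t + w + (3/4)*z == 19 && n != 2) ==> (t >= 10 && n + 3*t + (1/2)*z != -2))
  WP_1: (w <= -7 ==> ((!(w <= -7)) && ((3*t + w + (3/4)*z == 19 && n != 2) ==> (t >= 10 && n + 3*t + (1/2)*z != -2)))) && ((!(w <= -7)) ==> ((3*t + w + (3/4)*z == 19 && n != 2) ==> (t >= 10 && n + 3*t + (1/2)*z != -2)))
  WP_2: (w <= -7 ==> ((w <= -7 ==> ((!(w <= -7)) && ((3*t + w + (3/4)*z == 19 && n != 2) ==> (t >= 10 && n + 3*t + (1/2)*z != -2)))) && ((!(w <= -7)) ==> ((3*t + w + (3/4)*z == 19 && n != 2) ==> (t >= 10 && n + 3*t + (1/2)*z != -2))))) && ((!(w <= -7)) ==> ((3*t + w + (3/4)*z == 19 && n != 2) ==> (t >= 10 && n + 3*t + (1/2)*z != -2)))
So before the loop: (w <= -7 ==> ((w <= -7 ==> ((!(w <= -7)) && ((3*t + w + (3/4)*z == 19 && n != 2) ==> (t >= 10 && n + 3*t + (1/2)*z != -2)))) && ((!(w <= -7)) ==> ((3*t + w + (3/4)*z == 19 && n != 2) ==> (t >= 10 && n + 3*t + (1/2)*z != -2))))) && ((!(w <= -7)) ==> ((3*t + w + (3/4)*z == 19 && n != 2) ==> (t >= 10 && n + 3*t + (1/2)*z != -2)))
The weakest precondition is (w <= -7 ==> ((w <= -7 ==> ((!(w <= -7)) && ((3*t + w + (3/4)*z == 19 && n != 2) ==> (t >= 10 && n + 3*t + (1/2)*z != -2)))) && ((!(w <= -7)) ==> ((3*t + w + (3/4)*z == 19 && n != 2) ==> (t >= 10 && n + 3*t + (1/2)*z != -2))))) && ((!(w <= -7)) ==> ((3*t + w + (3/4)*z == 19 && n != 2) ==> (t >= 10 && n + 3*t + (1/2)*z != -2))).
Check whether ((3*t + (3/4)*z == 22 && n != 2) ==> (t >= 10 && n + 3*t + (1/2)*z != -2)) && w == 4 implies it.
Countermodel: at the initial state n = 3, t = -16, w = 4, z = 84, the precondition holds but the weakest precondition fails.
Answer: invalid
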